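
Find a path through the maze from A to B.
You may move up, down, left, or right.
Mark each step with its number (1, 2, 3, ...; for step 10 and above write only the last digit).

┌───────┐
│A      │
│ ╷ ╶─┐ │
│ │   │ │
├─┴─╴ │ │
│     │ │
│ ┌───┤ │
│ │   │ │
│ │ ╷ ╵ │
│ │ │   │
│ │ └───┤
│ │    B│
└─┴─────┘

Finding the shortest path through the maze:
Path length: 14 steps
Directions: right → right → right → down → down → down → down → left → up → left → down → down → right → right

Solution:

┌───────┐
│A 1 2 3│
│ ╷ ╶─┐ │
│ │   │4│
├─┴─╴ │ │
│     │5│
│ ┌───┤ │
│ │0 9│6│
│ │ ╷ ╵ │
│ │1│8 7│
│ │ └───┤
│ │2 3 B│
└─┴─────┘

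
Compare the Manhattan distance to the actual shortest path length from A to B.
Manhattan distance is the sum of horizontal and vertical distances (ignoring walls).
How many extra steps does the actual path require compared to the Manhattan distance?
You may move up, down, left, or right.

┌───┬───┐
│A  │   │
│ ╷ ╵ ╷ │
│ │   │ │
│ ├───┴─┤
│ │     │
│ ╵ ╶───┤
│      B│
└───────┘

Manhattan distance: |3 - 0| + |3 - 0| = 6
Actual path length: 6
Extra steps: 6 - 6 = 0

Solution:

┌───┬───┐
│A  │   │
│ ╷ ╵ ╷ │
│↓│   │ │
│ ├───┴─┤
│↓│     │
│ ╵ ╶───┤
│↳ → → B│
└───────┘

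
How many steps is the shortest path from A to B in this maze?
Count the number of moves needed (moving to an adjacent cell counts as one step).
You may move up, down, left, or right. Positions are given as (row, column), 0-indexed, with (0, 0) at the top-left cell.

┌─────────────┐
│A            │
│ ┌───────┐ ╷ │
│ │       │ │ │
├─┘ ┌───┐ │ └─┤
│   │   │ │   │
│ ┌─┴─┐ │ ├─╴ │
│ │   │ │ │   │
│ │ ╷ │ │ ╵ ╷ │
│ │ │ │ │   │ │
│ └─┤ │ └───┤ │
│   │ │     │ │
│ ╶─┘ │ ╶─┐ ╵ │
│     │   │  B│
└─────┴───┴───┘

Using BFS to find shortest path:
Start: (0, 0), End: (6, 6)
Path found:
(0,0) → (0,1) → (0,2) → (0,3) → (0,4) → (0,5) → (1,5) → (2,5) → (2,6) → (3,6) → (4,6) → (5,6) → (6,6)
Number of steps: 12

Solution:

┌─────────────┐
│A → → → → ↓  │
│ ┌───────┐ ╷ │
│ │       │↓│ │
├─┘ ┌───┐ │ └─┤
│   │   │ │↳ ↓│
│ ┌─┴─┐ │ ├─╴ │
│ │   │ │ │  ↓│
│ │ ╷ │ │ ╵ ╷ │
│ │ │ │ │   │↓│
│ └─┤ │ └───┤ │
│   │ │     │↓│
│ ╶─┘ │ ╶─┐ ╵ │
│     │   │  B│
└─────┴───┴───┘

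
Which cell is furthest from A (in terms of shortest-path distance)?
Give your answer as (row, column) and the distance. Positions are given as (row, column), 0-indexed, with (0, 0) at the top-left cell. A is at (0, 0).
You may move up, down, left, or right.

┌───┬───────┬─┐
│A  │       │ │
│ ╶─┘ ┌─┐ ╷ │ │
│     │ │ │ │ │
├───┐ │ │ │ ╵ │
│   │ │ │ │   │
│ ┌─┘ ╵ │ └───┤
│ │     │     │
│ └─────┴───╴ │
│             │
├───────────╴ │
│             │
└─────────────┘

Computing BFS distances from A to all cells:
Furthest cell: (2, 1)
Distance: 21 steps

Path from A to the furthest cell:

┌───┬───────┬─┐
│A  │↱ → ↓  │ │
│ ╶─┘ ┌─┐ ╷ │ │
│↳ → ↑│ │↓│ │ │
├───┐ │ │ │ ╵ │
│↱ B│ │ │↓│   │
│ ┌─┘ ╵ │ └───┤
│↑│     │↳ → ↓│
│ └─────┴───╴ │
│↑ ← ← ← ← ← ↲│
├───────────╴ │
│             │
└─────────────┘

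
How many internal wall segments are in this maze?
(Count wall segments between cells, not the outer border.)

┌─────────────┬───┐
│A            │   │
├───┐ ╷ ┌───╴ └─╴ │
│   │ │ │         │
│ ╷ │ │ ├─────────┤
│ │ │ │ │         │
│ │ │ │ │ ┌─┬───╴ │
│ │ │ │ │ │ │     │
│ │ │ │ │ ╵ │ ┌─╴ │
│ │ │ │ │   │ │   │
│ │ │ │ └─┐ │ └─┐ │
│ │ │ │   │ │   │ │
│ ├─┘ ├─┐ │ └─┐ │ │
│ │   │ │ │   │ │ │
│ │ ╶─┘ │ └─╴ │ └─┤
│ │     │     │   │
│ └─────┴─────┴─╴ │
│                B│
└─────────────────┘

Counting internal wall segments:
Total internal walls: 64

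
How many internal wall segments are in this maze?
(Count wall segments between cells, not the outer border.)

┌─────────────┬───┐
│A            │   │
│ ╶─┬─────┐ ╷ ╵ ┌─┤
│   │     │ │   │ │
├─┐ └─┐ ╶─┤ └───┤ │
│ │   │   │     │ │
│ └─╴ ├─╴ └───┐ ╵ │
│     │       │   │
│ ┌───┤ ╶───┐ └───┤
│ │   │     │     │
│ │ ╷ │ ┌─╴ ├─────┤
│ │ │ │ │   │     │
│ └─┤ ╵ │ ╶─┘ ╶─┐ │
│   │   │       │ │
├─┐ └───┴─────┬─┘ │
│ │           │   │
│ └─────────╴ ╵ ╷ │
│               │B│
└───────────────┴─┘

Counting internal wall segments:
Total internal walls: 64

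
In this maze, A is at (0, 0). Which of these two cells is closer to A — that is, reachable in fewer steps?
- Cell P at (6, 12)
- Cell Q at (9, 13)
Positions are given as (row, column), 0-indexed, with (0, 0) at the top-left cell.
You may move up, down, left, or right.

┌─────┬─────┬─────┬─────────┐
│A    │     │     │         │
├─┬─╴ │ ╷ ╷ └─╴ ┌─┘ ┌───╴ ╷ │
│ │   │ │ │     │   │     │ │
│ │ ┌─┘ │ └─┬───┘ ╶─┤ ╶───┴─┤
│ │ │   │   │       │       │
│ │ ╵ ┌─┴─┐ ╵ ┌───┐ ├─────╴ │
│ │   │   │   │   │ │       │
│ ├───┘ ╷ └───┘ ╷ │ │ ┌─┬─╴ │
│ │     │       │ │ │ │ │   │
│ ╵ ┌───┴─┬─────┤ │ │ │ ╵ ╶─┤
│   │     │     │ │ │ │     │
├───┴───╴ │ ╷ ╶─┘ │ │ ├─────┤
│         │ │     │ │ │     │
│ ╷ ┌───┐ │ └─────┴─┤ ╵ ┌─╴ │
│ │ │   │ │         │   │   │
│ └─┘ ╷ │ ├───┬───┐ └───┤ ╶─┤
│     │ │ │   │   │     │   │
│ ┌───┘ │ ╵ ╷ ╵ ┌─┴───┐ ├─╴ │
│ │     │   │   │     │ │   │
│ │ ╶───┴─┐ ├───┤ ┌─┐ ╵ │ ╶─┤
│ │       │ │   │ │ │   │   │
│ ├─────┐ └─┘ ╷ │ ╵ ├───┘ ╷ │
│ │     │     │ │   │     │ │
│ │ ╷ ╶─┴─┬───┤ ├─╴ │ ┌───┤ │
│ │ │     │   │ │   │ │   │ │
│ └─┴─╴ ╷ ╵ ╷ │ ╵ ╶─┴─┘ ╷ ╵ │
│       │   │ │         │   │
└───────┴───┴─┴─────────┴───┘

Shortest path A → P at (6, 12): 44 steps
Shortest path A → Q at (9, 13): 50 steps

P is closer (44 steps vs 50 steps).

Path to P:

┌─────┬─────┬─────┬─────────┐
│A → ↓│↱ ↓  │     │↱ → → ↓  │
├─┬─╴ │ ╷ ╷ └─╴ ┌─┘ ┌───╴ ╷ │
│ │↓ ↲│↑│↓│     │↱ ↑│↓ ← ↲│ │
│ │ ┌─┘ │ └─┬───┘ ╶─┤ ╶───┴─┤
│ │↓│↱ ↑│↳ ↓│↱ → ↑  │↳ → → ↓│
│ │ ╵ ┌─┴─┐ ╵ ┌───┐ ├─────╴ │
│ │↳ ↑│   │↳ ↑│   │ │↓ ← ← ↲│
│ ├───┘ ╷ └───┘ ╷ │ │ ┌─┬─╴ │
│ │     │       │ │ │↓│ │   │
│ ╵ ┌───┴─┬─────┤ │ │ │ ╵ ╶─┤
│   │     │     │ │ │↓│     │
├───┴───╴ │ ╷ ╶─┘ │ │ ├─────┤
│         │ │     │ │↓│↱ P  │
│ ╷ ┌───┐ │ └─────┴─┤ ╵ ┌─╴ │
│ │ │   │ │         │↳ ↑│   │
│ └─┘ ╷ │ ├───┬───┐ └───┤ ╶─┤
│     │ │ │   │   │     │   │
│ ┌───┘ │ ╵ ╷ ╵ ┌─┴───┐ ├─╴ │
│ │     │   │   │     │ │   │
│ │ ╶───┴─┐ ├───┤ ┌─┐ ╵ │ ╶─┤
│ │       │ │   │ │ │   │   │
│ ├─────┐ └─┘ ╷ │ ╵ ├───┘ ╷ │
│ │     │     │ │   │     │ │
│ │ ╷ ╶─┴─┬───┤ ├─╴ │ ┌───┤ │
│ │ │     │   │ │   │ │   │ │
│ └─┴─╴ ╷ ╵ ╷ │ ╵ ╶─┴─┘ ╷ ╵ │
│       │   │ │         │   │
└───────┴───┴─┴─────────┴───┘

Path to Q:

┌─────┬─────┬─────┬─────────┐
│A → ↓│↱ ↓  │     │↱ → → ↓  │
├─┬─╴ │ ╷ ╷ └─╴ ┌─┘ ┌───╴ ╷ │
│ │↓ ↲│↑│↓│     │↱ ↑│↓ ← ↲│ │
│ │ ┌─┘ │ └─┬───┘ ╶─┤ ╶───┴─┤
│ │↓│↱ ↑│↳ ↓│↱ → ↑  │↳ → → ↓│
│ │ ╵ ┌─┴─┐ ╵ ┌───┐ ├─────╴ │
│ │↳ ↑│   │↳ ↑│   │ │↓ ← ← ↲│
│ ├───┘ ╷ └───┘ ╷ │ │ ┌─┬─╴ │
│ │     │       │ │ │↓│ │   │
│ ╵ ┌───┴─┬─────┤ │ │ │ ╵ ╶─┤
│   │     │     │ │ │↓│     │
├───┴───╴ │ ╷ ╶─┘ │ │ ├─────┤
│         │ │     │ │↓│↱ → ↓│
│ ╷ ┌───┐ │ └─────┴─┤ ╵ ┌─╴ │
│ │ │   │ │         │↳ ↑│↓ ↲│
│ └─┘ ╷ │ ├───┬───┐ └───┤ ╶─┤
│     │ │ │   │   │     │↳ ↓│
│ ┌───┘ │ ╵ ╷ ╵ ┌─┴───┐ ├─╴ │
│ │     │   │   │     │ │  Q│
│ │ ╶───┴─┐ ├───┤ ┌─┐ ╵ │ ╶─┤
│ │       │ │   │ │ │   │   │
│ ├─────┐ └─┘ ╷ │ ╵ ├───┘ ╷ │
│ │     │     │ │   │     │ │
│ │ ╷ ╶─┴─┬───┤ ├─╴ │ ┌───┤ │
│ │ │     │   │ │   │ │   │ │
│ └─┴─╴ ╷ ╵ ╷ │ ╵ ╶─┴─┘ ╷ ╵ │
│       │   │ │         │   │
└───────┴───┴─┴─────────┴───┘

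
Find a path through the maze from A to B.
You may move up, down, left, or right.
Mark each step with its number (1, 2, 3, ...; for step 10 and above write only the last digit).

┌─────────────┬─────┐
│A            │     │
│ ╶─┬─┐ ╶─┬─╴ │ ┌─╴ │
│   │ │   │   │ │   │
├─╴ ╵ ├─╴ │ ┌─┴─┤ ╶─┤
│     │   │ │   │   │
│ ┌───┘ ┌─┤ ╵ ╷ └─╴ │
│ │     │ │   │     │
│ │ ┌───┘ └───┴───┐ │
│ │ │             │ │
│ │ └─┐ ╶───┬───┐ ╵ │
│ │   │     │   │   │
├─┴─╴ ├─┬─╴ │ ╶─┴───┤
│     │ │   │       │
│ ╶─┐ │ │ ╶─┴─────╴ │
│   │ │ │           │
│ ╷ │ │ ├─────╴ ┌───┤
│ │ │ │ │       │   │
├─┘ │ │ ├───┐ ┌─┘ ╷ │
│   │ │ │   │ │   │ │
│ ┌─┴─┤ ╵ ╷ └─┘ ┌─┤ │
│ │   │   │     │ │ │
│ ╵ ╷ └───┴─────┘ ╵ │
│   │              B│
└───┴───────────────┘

Finding the shortest path through the maze:
Path length: 34 steps
Directions: right → right → right → down → right → down → left → down → left → left → down → down → right → down → left → left → down → right → down → down → left → down → down → right → up → right → down → right → right → right → right → right → right → right

Solution:

┌─────────────┬─────┐
│A 1 2 3      │     │
│ ╶─┬─┐ ╶─┬─╴ │ ┌─╴ │
│   │ │4 5│   │ │   │
├─╴ ╵ ├─╴ │ ┌─┴─┤ ╶─┤
│     │7 6│ │   │   │
│ ┌───┘ ┌─┤ ╵ ╷ └─╴ │
│ │0 9 8│ │   │     │
│ │ ┌───┘ └───┴───┐ │
│ │1│             │ │
│ │ └─┐ ╶───┬───┐ ╵ │
│ │2 3│     │   │   │
├─┴─╴ ├─┬─╴ │ ╶─┴───┤
│6 5 4│ │   │       │
│ ╶─┐ │ │ ╶─┴─────╴ │
│7 8│ │ │           │
│ ╷ │ │ ├─────╴ ┌───┤
│ │9│ │ │       │   │
├─┘ │ │ ├───┐ ┌─┘ ╷ │
│1 0│ │ │   │ │   │ │
│ ┌─┴─┤ ╵ ╷ └─┘ ┌─┤ │
│2│5 6│   │     │ │ │
│ ╵ ╷ └───┴─────┘ ╵ │
│3 4│7 8 9 0 1 2 3 B│
└───┴───────────────┘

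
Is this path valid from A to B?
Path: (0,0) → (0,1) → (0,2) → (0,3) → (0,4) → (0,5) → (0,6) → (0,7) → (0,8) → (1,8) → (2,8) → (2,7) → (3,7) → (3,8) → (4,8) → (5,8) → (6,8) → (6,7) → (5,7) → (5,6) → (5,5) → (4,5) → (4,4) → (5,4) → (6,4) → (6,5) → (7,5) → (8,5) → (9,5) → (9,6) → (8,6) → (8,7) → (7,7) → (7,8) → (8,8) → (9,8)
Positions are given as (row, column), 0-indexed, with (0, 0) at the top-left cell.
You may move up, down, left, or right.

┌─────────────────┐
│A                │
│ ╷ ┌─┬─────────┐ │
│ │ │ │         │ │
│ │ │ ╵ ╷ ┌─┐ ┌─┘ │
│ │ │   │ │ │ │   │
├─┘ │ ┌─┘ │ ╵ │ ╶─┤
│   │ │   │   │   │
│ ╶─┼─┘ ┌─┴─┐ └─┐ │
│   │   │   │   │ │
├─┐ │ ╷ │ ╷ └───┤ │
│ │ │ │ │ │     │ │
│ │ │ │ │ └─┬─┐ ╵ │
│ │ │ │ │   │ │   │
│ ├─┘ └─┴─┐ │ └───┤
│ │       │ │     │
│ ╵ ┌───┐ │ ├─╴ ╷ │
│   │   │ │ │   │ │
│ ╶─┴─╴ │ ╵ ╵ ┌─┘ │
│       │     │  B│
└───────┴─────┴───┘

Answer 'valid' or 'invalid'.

Checking path validity:
Result: All consecutive moves are passable.

valid

Correct solution:

┌─────────────────┐
│A → → → → → → → ↓│
│ ╷ ┌─┬─────────┐ │
│ │ │ │         │↓│
│ │ │ ╵ ╷ ┌─┐ ┌─┘ │
│ │ │   │ │ │ │↓ ↲│
├─┘ │ ┌─┘ │ ╵ │ ╶─┤
│   │ │   │   │↳ ↓│
│ ╶─┼─┘ ┌─┴─┐ └─┐ │
│   │   │↓ ↰│   │↓│
├─┐ │ ╷ │ ╷ └───┤ │
│ │ │ │ │↓│↑ ← ↰│↓│
│ │ │ │ │ └─┬─┐ ╵ │
│ │ │ │ │↳ ↓│ │↑ ↲│
│ ├─┘ └─┴─┐ │ └───┤
│ │       │↓│  ↱ ↓│
│ ╵ ┌───┐ │ ├─╴ ╷ │
│   │   │ │↓│↱ ↑│↓│
│ ╶─┴─╴ │ ╵ ╵ ┌─┘ │
│       │  ↳ ↑│  B│
└───────┴─────┴───┘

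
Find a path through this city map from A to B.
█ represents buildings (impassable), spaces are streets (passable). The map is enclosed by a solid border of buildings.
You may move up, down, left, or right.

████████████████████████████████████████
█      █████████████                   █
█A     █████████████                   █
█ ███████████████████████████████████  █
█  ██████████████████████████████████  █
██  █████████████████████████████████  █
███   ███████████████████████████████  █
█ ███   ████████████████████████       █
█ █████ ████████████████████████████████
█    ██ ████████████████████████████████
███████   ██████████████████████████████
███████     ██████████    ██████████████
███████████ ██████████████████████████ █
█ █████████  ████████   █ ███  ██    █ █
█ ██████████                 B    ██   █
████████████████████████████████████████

Finding the shortest path from A to B:
Movement: cardinal only
Path length: 40 steps
Directions: down → down → right → down → right → down → right → right → down → right → right → down → down → down → down → right → right → right → right → down → down → right → down → right → right → right → right → right → right → right → right → right → right → right → right → right → right → right → right → right

Solution:

████████████████████████████████████████
█      █████████████                   █
█A     █████████████                   █
█↓███████████████████████████████████  █
█↳↓██████████████████████████████████  █
██↳↓█████████████████████████████████  █
███↳→↓███████████████████████████████  █
█ ███↳→↓████████████████████████       █
█ █████↓████████████████████████████████
█    ██↓████████████████████████████████
███████↓  ██████████████████████████████
███████↳→→→↓██████████    ██████████████
███████████↓██████████████████████████ █
█ █████████↳↓████████   █ ███  ██    █ █
█ ██████████↳→→→→→→→→→→→→→→→→B    ██   █
████████████████████████████████████████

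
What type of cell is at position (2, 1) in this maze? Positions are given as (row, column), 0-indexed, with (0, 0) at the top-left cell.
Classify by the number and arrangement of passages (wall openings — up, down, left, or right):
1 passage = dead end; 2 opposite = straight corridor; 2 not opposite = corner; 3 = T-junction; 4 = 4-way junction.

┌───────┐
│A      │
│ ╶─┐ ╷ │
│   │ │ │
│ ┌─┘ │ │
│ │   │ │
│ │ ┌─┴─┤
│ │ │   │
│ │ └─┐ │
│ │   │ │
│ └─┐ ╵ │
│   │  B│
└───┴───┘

Checking cell at (2, 1):
Number of passages: 2
Cell type: corner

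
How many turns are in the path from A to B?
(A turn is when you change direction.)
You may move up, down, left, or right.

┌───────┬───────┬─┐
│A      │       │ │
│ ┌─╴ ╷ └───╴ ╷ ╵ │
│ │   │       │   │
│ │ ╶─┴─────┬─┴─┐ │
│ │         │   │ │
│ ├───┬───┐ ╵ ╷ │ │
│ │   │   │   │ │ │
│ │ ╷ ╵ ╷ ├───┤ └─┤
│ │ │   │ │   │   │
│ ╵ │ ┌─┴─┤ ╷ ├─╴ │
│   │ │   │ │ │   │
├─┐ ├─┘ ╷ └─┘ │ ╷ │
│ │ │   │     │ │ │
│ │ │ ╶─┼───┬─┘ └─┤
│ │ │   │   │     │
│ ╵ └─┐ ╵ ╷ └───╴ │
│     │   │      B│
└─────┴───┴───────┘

Directions: right, right, down, left, down, right, right, right, right, down, right, up, right, down, down, right, down, left, down, down, right, down
Number of turns: 15

Solution:

┌───────┬───────┬─┐
│A → ↓  │       │ │
│ ┌─╴ ╷ └───╴ ╷ ╵ │
│ │↓ ↲│       │   │
│ │ ╶─┴─────┬─┴─┐ │
│ │↳ → → → ↓│↱ ↓│ │
│ ├───┬───┐ ╵ ╷ │ │
│ │   │   │↳ ↑│↓│ │
│ │ ╷ ╵ ╷ ├───┤ └─┤
│ │ │   │ │   │↳ ↓│
│ ╵ │ ┌─┴─┤ ╷ ├─╴ │
│   │ │   │ │ │↓ ↲│
├─┐ ├─┘ ╷ └─┘ │ ╷ │
│ │ │   │     │↓│ │
│ │ │ ╶─┼───┬─┘ └─┤
│ │ │   │   │  ↳ ↓│
│ ╵ └─┐ ╵ ╷ └───╴ │
│     │   │      B│
└─────┴───┴───────┘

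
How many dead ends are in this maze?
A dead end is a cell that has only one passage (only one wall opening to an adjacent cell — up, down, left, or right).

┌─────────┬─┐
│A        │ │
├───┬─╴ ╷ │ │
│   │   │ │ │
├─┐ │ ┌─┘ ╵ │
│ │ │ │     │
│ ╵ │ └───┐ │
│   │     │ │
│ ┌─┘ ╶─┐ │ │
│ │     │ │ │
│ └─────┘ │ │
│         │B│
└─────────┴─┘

Checking each cell for number of passages:

Dead ends found at positions:
  (0, 0)
  (0, 5)
  (1, 0)
  (2, 0)
  (2, 3)
  (4, 1)
  (4, 3)
  (5, 5)
Total dead ends: 8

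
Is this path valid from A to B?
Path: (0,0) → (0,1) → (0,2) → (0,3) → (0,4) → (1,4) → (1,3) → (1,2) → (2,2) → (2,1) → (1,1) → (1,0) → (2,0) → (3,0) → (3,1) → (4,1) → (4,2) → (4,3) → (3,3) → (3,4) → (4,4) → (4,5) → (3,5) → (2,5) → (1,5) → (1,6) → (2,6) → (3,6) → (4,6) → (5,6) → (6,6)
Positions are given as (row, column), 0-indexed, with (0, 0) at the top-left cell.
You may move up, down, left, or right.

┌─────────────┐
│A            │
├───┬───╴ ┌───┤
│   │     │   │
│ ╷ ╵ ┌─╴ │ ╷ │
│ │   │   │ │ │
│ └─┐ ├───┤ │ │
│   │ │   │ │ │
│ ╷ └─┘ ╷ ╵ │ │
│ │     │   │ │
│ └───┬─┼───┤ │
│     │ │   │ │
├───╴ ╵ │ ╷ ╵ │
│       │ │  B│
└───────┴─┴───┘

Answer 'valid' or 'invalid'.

Checking path validity:
Result: All consecutive moves are passable.

valid

Correct solution:

┌─────────────┐
│A → → → ↓    │
├───┬───╴ ┌───┤
│↓ ↰│↓ ← ↲│↱ ↓│
│ ╷ ╵ ┌─╴ │ ╷ │
│↓│↑ ↲│   │↑│↓│
│ └─┐ ├───┤ │ │
│↳ ↓│ │↱ ↓│↑│↓│
│ ╷ └─┘ ╷ ╵ │ │
│ │↳ → ↑│↳ ↑│↓│
│ └───┬─┼───┤ │
│     │ │   │↓│
├───╴ ╵ │ ╷ ╵ │
│       │ │  B│
└───────┴─┴───┘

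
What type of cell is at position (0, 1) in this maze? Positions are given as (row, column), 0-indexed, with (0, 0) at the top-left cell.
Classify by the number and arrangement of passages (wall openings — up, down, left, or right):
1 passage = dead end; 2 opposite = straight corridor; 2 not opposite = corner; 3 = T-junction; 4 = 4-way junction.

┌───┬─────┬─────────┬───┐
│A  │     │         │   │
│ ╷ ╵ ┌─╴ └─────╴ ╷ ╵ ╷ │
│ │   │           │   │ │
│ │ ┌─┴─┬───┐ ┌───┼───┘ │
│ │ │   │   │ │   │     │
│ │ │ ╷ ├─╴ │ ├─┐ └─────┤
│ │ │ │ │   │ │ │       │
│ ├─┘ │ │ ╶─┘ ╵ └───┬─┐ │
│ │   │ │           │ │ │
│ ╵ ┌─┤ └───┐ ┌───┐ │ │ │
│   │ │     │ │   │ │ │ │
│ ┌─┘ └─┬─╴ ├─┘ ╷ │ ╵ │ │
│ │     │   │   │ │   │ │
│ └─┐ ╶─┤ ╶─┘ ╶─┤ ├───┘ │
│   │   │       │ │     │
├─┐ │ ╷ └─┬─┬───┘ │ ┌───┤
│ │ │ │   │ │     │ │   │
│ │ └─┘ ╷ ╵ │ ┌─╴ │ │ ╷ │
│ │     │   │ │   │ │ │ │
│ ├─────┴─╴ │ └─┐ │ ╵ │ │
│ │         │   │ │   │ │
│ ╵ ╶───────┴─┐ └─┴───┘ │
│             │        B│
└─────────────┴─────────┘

Checking cell at (0, 1):
Number of passages: 2
Cell type: corner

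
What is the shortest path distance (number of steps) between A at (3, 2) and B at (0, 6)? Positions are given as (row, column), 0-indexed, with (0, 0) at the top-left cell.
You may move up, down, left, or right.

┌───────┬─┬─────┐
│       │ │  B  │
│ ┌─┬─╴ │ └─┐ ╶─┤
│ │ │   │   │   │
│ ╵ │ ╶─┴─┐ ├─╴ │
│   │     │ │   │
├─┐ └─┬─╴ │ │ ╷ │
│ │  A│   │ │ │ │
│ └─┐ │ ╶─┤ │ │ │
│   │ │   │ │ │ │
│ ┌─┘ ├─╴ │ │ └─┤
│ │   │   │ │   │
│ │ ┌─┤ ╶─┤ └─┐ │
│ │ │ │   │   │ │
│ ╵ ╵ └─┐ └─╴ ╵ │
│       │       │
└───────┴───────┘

Finding path from (3, 2) to (0, 6):
Path: (3,2) → (3,1) → (2,1) → (2,0) → (1,0) → (0,0) → (0,1) → (0,2) → (0,3) → (1,3) → (1,2) → (2,2) → (2,3) → (2,4) → (3,4) → (3,3) → (4,3) → (4,4) → (5,4) → (5,3) → (6,3) → (6,4) → (7,4) → (7,5) → (7,6) → (7,7) → (6,7) → (5,7) → (5,6) → (4,6) → (3,6) → (2,6) → (2,7) → (1,7) → (1,6) → (0,6)
Distance: 35 steps

Solution:

┌───────┬─┬─────┐
│↱ → → ↓│ │  B  │
│ ┌─┬─╴ │ └─┐ ╶─┤
│↑│ │↓ ↲│   │↑ ↰│
│ ╵ │ ╶─┴─┐ ├─╴ │
│↑ ↰│↳ → ↓│ │↱ ↑│
├─┐ └─┬─╴ │ │ ╷ │
│ │↑ A│↓ ↲│ │↑│ │
│ └─┐ │ ╶─┤ │ │ │
│   │ │↳ ↓│ │↑│ │
│ ┌─┘ ├─╴ │ │ └─┤
│ │   │↓ ↲│ │↑ ↰│
│ │ ┌─┤ ╶─┤ └─┐ │
│ │ │ │↳ ↓│   │↑│
│ ╵ ╵ └─┐ └─╴ ╵ │
│       │↳ → → ↑│
└───────┴───────┘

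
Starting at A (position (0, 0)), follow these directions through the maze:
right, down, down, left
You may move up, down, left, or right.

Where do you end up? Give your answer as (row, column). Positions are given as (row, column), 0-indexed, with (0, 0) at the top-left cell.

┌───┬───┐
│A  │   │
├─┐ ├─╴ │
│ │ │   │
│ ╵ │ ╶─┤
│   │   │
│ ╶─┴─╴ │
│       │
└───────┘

Following directions step by step:
Start: (0, 0)
  right: (0, 0) → (0, 1)
  down: (0, 1) → (1, 1)
  down: (1, 1) → (2, 1)
  left: (2, 1) → (2, 0)
Final position: (2, 0)

Path taken:

┌───┬───┐
│A ↓│   │
├─┐ ├─╴ │
│ │↓│   │
│ ╵ │ ╶─┤
│B ↲│   │
│ ╶─┴─╴ │
│       │
└───────┘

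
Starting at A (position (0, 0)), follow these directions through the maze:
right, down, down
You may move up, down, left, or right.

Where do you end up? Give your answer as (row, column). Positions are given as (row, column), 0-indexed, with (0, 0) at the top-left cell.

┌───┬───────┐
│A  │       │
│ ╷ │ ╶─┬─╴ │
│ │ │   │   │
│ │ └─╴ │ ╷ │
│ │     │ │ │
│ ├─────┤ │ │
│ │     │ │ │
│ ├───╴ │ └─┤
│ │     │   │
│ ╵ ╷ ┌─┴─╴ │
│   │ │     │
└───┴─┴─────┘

Following directions step by step:
Start: (0, 0)
  right: (0, 0) → (0, 1)
  down: (0, 1) → (1, 1)
  down: (1, 1) → (2, 1)
Final position: (2, 1)

Path taken:

┌───┬───────┐
│A ↓│       │
│ ╷ │ ╶─┬─╴ │
│ │↓│   │   │
│ │ └─╴ │ ╷ │
│ │B    │ │ │
│ ├─────┤ │ │
│ │     │ │ │
│ ├───╴ │ └─┤
│ │     │   │
│ ╵ ╷ ┌─┴─╴ │
│   │ │     │
└───┴─┴─────┘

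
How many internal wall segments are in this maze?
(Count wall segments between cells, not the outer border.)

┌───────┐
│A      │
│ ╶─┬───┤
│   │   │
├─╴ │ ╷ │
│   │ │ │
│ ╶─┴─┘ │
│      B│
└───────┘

Counting internal wall segments:
Total internal walls: 9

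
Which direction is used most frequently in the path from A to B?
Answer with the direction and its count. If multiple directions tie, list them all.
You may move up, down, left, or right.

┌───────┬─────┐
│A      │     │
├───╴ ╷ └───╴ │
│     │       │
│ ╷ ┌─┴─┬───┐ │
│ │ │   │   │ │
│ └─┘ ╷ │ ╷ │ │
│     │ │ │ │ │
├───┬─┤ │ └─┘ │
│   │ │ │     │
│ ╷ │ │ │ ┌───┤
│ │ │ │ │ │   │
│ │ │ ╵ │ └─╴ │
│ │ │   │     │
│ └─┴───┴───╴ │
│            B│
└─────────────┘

Directions: right, right, right, down, right, right, right, down, down, down, left, left, down, down, right, right, down
Counts: {'right': 8, 'down': 7, 'left': 2}
Most common: right (8 times)

Solution:

┌───────┬─────┐
│A → → ↓│     │
├───╴ ╷ └───╴ │
│     │↳ → → ↓│
│ ╷ ┌─┴─┬───┐ │
│ │ │   │   │↓│
│ └─┘ ╷ │ ╷ │ │
│     │ │ │ │↓│
├───┬─┤ │ └─┘ │
│   │ │ │↓ ← ↲│
│ ╷ │ │ │ ┌───┤
│ │ │ │ │↓│   │
│ │ │ ╵ │ └─╴ │
│ │ │   │↳ → ↓│
│ └─┴───┴───╴ │
│            B│
└─────────────┘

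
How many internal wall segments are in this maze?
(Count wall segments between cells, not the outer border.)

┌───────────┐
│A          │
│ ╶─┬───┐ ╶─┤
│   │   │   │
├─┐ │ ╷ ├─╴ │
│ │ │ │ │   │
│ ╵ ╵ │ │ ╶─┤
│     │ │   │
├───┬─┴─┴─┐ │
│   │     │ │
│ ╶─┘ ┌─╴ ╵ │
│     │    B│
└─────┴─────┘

Counting internal wall segments:
Total internal walls: 25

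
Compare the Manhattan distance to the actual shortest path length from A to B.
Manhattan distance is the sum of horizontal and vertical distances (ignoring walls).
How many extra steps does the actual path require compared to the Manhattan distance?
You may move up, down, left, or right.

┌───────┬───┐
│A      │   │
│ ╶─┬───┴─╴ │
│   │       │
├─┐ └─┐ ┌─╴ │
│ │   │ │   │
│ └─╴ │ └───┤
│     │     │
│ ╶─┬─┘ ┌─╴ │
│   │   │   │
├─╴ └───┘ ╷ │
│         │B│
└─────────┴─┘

Manhattan distance: |5 - 0| + |5 - 0| = 10
Actual path length: 16
Extra steps: 16 - 10 = 6

Solution:

┌───────┬───┐
│A      │   │
│ ╶─┬───┴─╴ │
│↳ ↓│       │
├─┐ └─┐ ┌─╴ │
│ │↳ ↓│ │   │
│ └─╴ │ └───┤
│↓ ← ↲│     │
│ ╶─┬─┘ ┌─╴ │
│↳ ↓│   │↱ ↓│
├─╴ └───┘ ╷ │
│  ↳ → → ↑│B│
└─────────┴─┘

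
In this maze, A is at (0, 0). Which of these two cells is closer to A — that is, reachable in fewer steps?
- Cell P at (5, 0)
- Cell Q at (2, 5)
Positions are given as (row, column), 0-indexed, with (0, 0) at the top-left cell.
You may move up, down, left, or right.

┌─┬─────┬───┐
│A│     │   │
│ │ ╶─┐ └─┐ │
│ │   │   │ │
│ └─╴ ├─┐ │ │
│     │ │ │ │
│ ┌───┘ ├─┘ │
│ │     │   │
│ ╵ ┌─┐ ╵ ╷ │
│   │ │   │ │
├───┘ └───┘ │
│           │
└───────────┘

Shortest path A → P at (5, 0): 19 steps
Shortest path A → Q at (2, 5): 13 steps

Q is closer (13 steps vs 19 steps).

Path to P:

┌─┬─────┬───┐
│A│     │   │
│ │ ╶─┐ └─┐ │
│↓│   │   │ │
│ └─╴ ├─┐ │ │
│↓    │ │ │ │
│ ┌───┘ ├─┘ │
│↓│↱ → ↓│↱ ↓│
│ ╵ ┌─┐ ╵ ╷ │
│↳ ↑│ │↳ ↑│↓│
├───┘ └───┘ │
│P ← ← ← ← ↲│
└───────────┘

Path to Q:

┌─┬─────┬───┐
│A│     │   │
│ │ ╶─┐ └─┐ │
│↓│   │   │ │
│ └─╴ ├─┐ │ │
│↓    │ │ │Q│
│ ┌───┘ ├─┘ │
│↓│↱ → ↓│↱ ↑│
│ ╵ ┌─┐ ╵ ╷ │
│↳ ↑│ │↳ ↑│ │
├───┘ └───┘ │
│           │
└───────────┘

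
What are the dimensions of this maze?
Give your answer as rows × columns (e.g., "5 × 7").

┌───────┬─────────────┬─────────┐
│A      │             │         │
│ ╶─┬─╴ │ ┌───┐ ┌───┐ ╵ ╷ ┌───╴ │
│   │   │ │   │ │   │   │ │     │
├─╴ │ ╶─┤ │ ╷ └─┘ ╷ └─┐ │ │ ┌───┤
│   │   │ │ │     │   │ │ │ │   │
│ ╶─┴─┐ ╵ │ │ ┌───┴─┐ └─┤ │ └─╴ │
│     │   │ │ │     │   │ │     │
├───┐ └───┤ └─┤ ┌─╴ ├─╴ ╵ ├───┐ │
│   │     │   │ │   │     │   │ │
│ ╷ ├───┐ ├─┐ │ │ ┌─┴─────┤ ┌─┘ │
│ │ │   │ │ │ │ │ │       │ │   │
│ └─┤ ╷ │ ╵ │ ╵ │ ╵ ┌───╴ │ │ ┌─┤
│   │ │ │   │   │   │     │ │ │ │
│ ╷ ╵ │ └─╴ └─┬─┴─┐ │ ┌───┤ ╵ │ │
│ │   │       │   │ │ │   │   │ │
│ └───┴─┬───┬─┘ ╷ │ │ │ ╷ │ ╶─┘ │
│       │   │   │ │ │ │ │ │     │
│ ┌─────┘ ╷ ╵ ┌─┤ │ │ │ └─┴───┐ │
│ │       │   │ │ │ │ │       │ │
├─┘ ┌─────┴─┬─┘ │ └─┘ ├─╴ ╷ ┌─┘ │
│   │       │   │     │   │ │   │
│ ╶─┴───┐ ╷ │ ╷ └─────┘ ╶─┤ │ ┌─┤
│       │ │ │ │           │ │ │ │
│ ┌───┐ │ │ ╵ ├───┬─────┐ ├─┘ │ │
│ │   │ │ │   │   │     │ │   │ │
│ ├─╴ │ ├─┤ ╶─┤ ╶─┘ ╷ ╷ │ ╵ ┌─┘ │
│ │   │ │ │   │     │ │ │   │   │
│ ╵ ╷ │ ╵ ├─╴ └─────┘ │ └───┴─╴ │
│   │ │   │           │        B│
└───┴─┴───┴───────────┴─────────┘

Counting the maze dimensions:
Rows (vertical): 15
Columns (horizontal): 16
Dimensions: 15 × 16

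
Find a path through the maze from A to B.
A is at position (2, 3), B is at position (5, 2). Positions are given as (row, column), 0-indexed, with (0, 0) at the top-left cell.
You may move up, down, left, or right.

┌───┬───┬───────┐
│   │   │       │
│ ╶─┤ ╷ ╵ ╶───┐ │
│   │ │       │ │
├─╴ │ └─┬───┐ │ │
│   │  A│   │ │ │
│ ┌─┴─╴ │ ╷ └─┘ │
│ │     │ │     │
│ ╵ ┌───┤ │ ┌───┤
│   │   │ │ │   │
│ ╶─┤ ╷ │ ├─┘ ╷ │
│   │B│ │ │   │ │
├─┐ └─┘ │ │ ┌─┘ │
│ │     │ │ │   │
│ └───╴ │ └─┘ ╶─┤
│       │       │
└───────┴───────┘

Finding the shortest path from (2, 3) to (5, 2):
Path length: 14 steps
Directions: down → left → left → down → left → down → right → down → right → right → up → up → left → down

Solution:

┌───┬───┬───────┐
│   │   │       │
│ ╶─┤ ╷ ╵ ╶───┐ │
│   │ │       │ │
├─╴ │ └─┬───┐ │ │
│   │  A│   │ │ │
│ ┌─┴─╴ │ ╷ └─┘ │
│ │↓ ← ↲│ │     │
│ ╵ ┌───┤ │ ┌───┤
│↓ ↲│↓ ↰│ │ │   │
│ ╶─┤ ╷ │ ├─┘ ╷ │
│↳ ↓│B│↑│ │   │ │
├─┐ └─┘ │ │ ┌─┘ │
│ │↳ → ↑│ │ │   │
│ └───╴ │ └─┘ ╶─┤
│       │       │
└───────┴───────┘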